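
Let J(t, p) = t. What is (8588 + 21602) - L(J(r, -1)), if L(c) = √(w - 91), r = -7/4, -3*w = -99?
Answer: 30190 - I*√58 ≈ 30190.0 - 7.6158*I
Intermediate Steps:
w = 33 (w = -⅓*(-99) = 33)
r = -7/4 (r = -7*¼ = -7/4 ≈ -1.7500)
L(c) = I*√58 (L(c) = √(33 - 91) = √(-58) = I*√58)
(8588 + 21602) - L(J(r, -1)) = (8588 + 21602) - I*√58 = 30190 - I*√58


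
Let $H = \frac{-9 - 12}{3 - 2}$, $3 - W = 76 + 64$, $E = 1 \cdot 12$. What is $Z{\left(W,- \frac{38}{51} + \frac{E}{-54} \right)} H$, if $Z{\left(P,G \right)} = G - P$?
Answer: $- \frac{145691}{51} \approx -2856.7$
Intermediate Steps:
$E = 12$
$W = -137$ ($W = 3 - \left(76 + 64\right) = 3 - 140 = -137$)
$H = -21$ ($H = - \frac{21}{1} = \left(-21\right) 1 = -21$)
$Z{\left(W,- \frac{38}{51} + \frac{E}{-54} \right)} H = \left(\left(- \frac{38}{51} + \frac{12}{-54}\right) - -137\right) \left(-21\right) = \left(\left(\left(-38\right) \frac{1}{51} + 12 \left(- \frac{1}{54}\right)\right) + 137\right) \left(-21\right) = \left(\left(- \frac{38}{51} - \frac{2}{9}\right) + 137\right) \left(-21\right) = \left(- \frac{148}{153} + 137\right) \left(-21\right) = \frac{20813}{153} \left(-21\right) = - \frac{145691}{51}$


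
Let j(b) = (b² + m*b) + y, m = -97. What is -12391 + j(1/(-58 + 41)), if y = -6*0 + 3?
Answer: -3578482/289 ≈ -12382.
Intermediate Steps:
y = 3 (y = 0 + 3 = 3)
j(b) = 3 + b² - 97*b (j(b) = (b² - 97*b) + 3 = 3 + b² - 97*b)
-12391 + j(1/(-58 + 41)) = -12391 + (3 + (1/(-58 + 41))² - 97/(-58 + 41)) = -12391 + (3 + (1/(-17))² - 97/(-17)) = -12391 + (3 + (-1/17)² - 97*(-1/17)) = -12391 + (3 + 1/289 + 97/17) = -12391 + 2517/289 = -3578482/289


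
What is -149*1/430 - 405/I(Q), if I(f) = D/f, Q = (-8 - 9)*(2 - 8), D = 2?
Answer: -8881799/430 ≈ -20655.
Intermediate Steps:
Q = 102 (Q = -17*(-6) = 102)
I(f) = 2/f
-149*1/430 - 405/I(Q) = -149*1/430 - 405/(2/102) = -149*1/430 - 405/(2*(1/102)) = -149/430 - 405/1/51 = -149/430 - 405*51 = -149/430 - 20655 = -8881799/430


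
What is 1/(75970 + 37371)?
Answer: 1/113341 ≈ 8.8229e-6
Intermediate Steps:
1/(75970 + 37371) = 1/113341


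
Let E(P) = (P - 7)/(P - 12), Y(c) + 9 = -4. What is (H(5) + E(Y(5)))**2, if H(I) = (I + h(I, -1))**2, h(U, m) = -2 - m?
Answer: 7056/25 ≈ 282.24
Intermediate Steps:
Y(c) = -13 (Y(c) = -9 - 4 = -13)
H(I) = (-1 + I)**2 (H(I) = (I + (-2 - 1*(-1)))**2 = (I + (-2 + 1))**2 = (I - 1)**2 = (-1 + I)**2)
E(P) = (-7 + P)/(-12 + P)
(H(5) + E(Y(5)))**2 = ((-1 + 5)**2 + (-7 - 13)/(-12 - 13))**2 = (4**2 - 20/(-25))**2 = (16 - 1/25*(-20))**2 = (16 + 4/5)**2 = (84/5)**2 = 7056/25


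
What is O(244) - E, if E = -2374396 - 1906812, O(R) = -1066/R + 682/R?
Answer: 261153592/61 ≈ 4.2812e+6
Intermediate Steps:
O(R) = -384/R
E = -4281208
O(244) - E = -384/244 - 1*(-4281208) = -384*1/244 + 4281208 = -96/61 + 4281208 = 261153592/61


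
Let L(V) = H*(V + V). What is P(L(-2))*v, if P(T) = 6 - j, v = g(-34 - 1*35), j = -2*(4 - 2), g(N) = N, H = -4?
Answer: -690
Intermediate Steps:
j = -4 (j = -2*2 = -4)
L(V) = -8*V (L(V) = -4*(V + V) = -8*V)
v = -69 (v = -34 - 1*35 = -34 - 35 = -69)
P(T) = 10 (P(T) = 6 - 1*(-4) = 6 + 4 = 10)
P(L(-2))*v = 10*(-69) = -690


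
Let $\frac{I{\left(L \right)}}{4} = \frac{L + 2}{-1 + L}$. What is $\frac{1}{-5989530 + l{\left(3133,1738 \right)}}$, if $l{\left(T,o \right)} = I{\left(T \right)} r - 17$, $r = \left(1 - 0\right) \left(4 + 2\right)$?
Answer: $- \frac{87}{521088499} \approx -1.6696 \cdot 10^{-7}$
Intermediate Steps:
$I{\left(L \right)} = \frac{4 \left(2 + L\right)}{-1 + L}$ ($I{\left(L \right)} = 4 \frac{L + 2}{-1 + L} = 4 \frac{2 + L}{-1 + L} = \frac{4 \left(2 + L\right)}{-1 + L}$)
$r = 6$ ($r = \left(1 + 0\right) 6 = 1 \cdot 6 = 6$)
$l{\left(T,o \right)} = -17 + \frac{24 \left(2 + T\right)}{-1 + T}$ ($l{\left(T,o \right)} = \frac{4 \left(2 + T\right)}{-1 + T} 6 - 17 = \frac{24 \left(2 + T\right)}{-1 + T} - 17 = -17 + \frac{24 \left(2 + T\right)}{-1 + T}$)
$\frac{1}{-5989530 + l{\left(3133,1738 \right)}} = \frac{1}{-5989530 + \frac{65 + 7 \cdot 3133}{-1 + 3133}} = \frac{1}{-5989530 + \frac{65 + 21931}{3132}} = \frac{1}{-5989530 + \frac{1}{3132} \cdot 21996} = \frac{1}{-5989530 + \frac{611}{87}} = \frac{1}{- \frac{521088499}{87}} = - \frac{87}{521088499}$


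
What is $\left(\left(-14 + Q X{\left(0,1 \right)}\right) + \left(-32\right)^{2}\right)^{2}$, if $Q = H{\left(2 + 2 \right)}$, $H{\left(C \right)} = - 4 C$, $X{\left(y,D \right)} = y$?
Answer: $1020100$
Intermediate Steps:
$Q = -16$ ($Q = - 4 \left(2 + 2\right) = \left(-4\right) 4 = -16$)
$\left(\left(-14 + Q X{\left(0,1 \right)}\right) + \left(-32\right)^{2}\right)^{2} = \left(\left(-14 - 0\right) + \left(-32\right)^{2}\right)^{2} = \left(\left(-14 + 0\right) + 1024\right)^{2} = \left(-14 + 1024\right)^{2} = 1010^{2} = 1020100$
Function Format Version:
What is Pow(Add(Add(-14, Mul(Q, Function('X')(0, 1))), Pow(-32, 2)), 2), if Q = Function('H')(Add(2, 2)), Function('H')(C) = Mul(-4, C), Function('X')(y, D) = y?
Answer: 1020100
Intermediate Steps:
Q = -16 (Q = Mul(-4, Add(2, 2)) = Mul(-4, 4) = -16)
Pow(Add(Add(-14, Mul(Q, Function('X')(0, 1))), Pow(-32, 2)), 2) = Pow(Add(Add(-14, Mul(-16, 0)), Pow(-32, 2)), 2) = Pow(Add(Add(-14, 0), 1024), 2) = Pow(Add(-14, 1024), 2) = Pow(1010, 2) = 1020100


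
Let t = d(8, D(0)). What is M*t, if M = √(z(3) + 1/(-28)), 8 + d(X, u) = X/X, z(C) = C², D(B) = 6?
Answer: -√1757/2 ≈ -20.958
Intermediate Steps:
d(X, u) = -7 (d(X, u) = -8 + X/X = -8 + 1 = -7)
t = -7
M = √1757/14 (M = √(3² + 1/(-28)) = √(9 - 1/28) = √(251/28) = √1757/14 ≈ 2.9940)
M*t = (√1757/14)*(-7) = -√1757/2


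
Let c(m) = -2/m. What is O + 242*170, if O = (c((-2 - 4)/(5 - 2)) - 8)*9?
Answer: 41077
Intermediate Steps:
O = -63 (O = (-2*(5 - 2)/(-2 - 4) - 8)*9 = (-2/((-6/3)) - 8)*9 = (-2/((-6*⅓)) - 8)*9 = (-2/(-2) - 8)*9 = (-2*(-½) - 8)*9 = (1 - 8)*9 = -7*9 = -63)
O + 242*170 = -63 + 242*170 = -63 + 41140 = 41077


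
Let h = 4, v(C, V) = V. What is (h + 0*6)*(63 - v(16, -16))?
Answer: 316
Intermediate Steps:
(h + 0*6)*(63 - v(16, -16)) = (4 + 0*6)*(63 - 1*(-16)) = (4 + 0)*(63 + 16) = 4*79 = 316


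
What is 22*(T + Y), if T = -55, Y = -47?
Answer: -2244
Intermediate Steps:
22*(T + Y) = 22*(-55 - 47) = 22*(-102) = -2244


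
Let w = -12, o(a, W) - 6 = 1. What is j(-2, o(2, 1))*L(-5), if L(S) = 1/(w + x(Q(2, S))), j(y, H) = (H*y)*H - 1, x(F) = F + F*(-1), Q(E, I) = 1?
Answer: 33/4 ≈ 8.2500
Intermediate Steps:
o(a, W) = 7 (o(a, W) = 6 + 1 = 7)
x(F) = 0 (x(F) = F - F = 0)
j(y, H) = -1 + y*H**2 (j(y, H) = y*H**2 - 1 = -1 + y*H**2)
L(S) = -1/12 (L(S) = 1/(-12 + 0) = 1/(-12) = -1/12)
j(-2, o(2, 1))*L(-5) = (-1 - 2*7**2)*(-1/12) = (-1 - 2*49)*(-1/12) = (-1 - 98)*(-1/12) = -99*(-1/12) = 33/4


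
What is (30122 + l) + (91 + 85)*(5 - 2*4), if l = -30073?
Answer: -479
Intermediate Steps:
(30122 + l) + (91 + 85)*(5 - 2*4) = (30122 - 30073) + (91 + 85)*(5 - 2*4) = 49 + 176*(5 - 8) = 49 + 176*(-3) = 49 - 528 = -479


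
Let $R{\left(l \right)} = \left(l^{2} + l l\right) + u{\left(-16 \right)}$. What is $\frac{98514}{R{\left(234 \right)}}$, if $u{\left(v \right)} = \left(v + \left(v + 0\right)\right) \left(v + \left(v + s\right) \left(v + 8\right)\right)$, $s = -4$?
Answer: $\frac{5473}{5828} \approx 0.93909$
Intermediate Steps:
$u{\left(v \right)} = 2 v \left(v + \left(-4 + v\right) \left(8 + v\right)\right)$ ($u{\left(v \right)} = \left(v + \left(v + 0\right)\right) \left(v + \left(v - 4\right) \left(v + 8\right)\right) = \left(v + v\right) \left(v + \left(-4 + v\right) \left(8 + v\right)\right) = 2 v \left(v + \left(-4 + v\right) \left(8 + v\right)\right)$)
$R{\left(l \right)} = -4608 + 2 l^{2}$ ($R{\left(l \right)} = \left(l^{2} + l l\right) + 2 \left(-16\right) \left(-32 + \left(-16\right)^{2} + 5 \left(-16\right)\right) = \left(l^{2} + l^{2}\right) + 2 \left(-16\right) \left(-32 + 256 - 80\right) = 2 l^{2} + 2 \left(-16\right) 144 = 2 l^{2} - 4608 = -4608 + 2 l^{2}$)
$\frac{98514}{R{\left(234 \right)}} = \frac{98514}{-4608 + 2 \cdot 234^{2}} = \frac{98514}{-4608 + 2 \cdot 54756} = \frac{98514}{-4608 + 109512} = \frac{98514}{104904} = 98514 \cdot \frac{1}{104904} = \frac{5473}{5828}$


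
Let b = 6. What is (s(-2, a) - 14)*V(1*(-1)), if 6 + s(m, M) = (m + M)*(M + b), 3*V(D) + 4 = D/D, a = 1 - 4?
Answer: 35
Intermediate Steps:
a = -3
V(D) = -1 (V(D) = -4/3 + (D/D)/3 = -4/3 + (⅓)*1 = -4/3 + ⅓ = -1)
s(m, M) = -6 + (6 + M)*(M + m) (s(m, M) = -6 + (m + M)*(M + 6) = -6 + (M + m)*(6 + M) = -6 + (6 + M)*(M + m))
(s(-2, a) - 14)*V(1*(-1)) = ((-6 + (-3)² + 6*(-3) + 6*(-2) - 3*(-2)) - 14)*(-1) = ((-6 + 9 - 18 - 12 + 6) - 14)*(-1) = (-21 - 14)*(-1) = -35*(-1) = 35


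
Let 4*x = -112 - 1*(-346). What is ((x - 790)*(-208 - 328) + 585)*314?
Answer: 123298066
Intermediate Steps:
x = 117/2 (x = (-112 - 1*(-346))/4 = (-112 + 346)/4 = (¼)*234 = 117/2 ≈ 58.500)
((x - 790)*(-208 - 328) + 585)*314 = ((117/2 - 790)*(-208 - 328) + 585)*314 = (-1463/2*(-536) + 585)*314 = (392084 + 585)*314 = 392669*314 = 123298066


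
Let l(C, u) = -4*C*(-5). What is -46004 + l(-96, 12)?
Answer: -47924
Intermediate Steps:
l(C, u) = 20*C
-46004 + l(-96, 12) = -46004 + 20*(-96) = -46004 - 1920 = -47924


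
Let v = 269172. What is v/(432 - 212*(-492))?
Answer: 22431/8728 ≈ 2.5700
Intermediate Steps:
v/(432 - 212*(-492)) = 269172/(432 - 212*(-492)) = 269172/(432 + 104304) = 269172/104736 = 269172*(1/104736) = 22431/8728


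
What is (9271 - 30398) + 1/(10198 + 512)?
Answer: -226270169/10710 ≈ -21127.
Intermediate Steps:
(9271 - 30398) + 1/(10198 + 512) = -21127 + 1/10710 = -226270169/10710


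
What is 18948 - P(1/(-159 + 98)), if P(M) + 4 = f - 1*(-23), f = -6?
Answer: 18935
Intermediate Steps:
P(M) = 13 (P(M) = -4 + (-6 - 1*(-23)) = -4 + (-6 + 23) = -4 + 17 = 13)
18948 - P(1/(-159 + 98)) = 18948 - 1*13 = 18948 - 13 = 18935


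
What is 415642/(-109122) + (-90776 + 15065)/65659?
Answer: -17776186910/3582420699 ≈ -4.9621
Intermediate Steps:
415642/(-109122) + (-90776 + 15065)/65659 = 415642*(-1/109122) - 75711*1/65659 = -207821/54561 - 75711/65659 = -17776186910/3582420699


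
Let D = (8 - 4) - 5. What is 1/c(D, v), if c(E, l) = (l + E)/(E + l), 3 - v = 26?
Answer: 1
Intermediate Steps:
D = -1 (D = 4 - 5 = -1)
v = -23 (v = 3 - 1*26 = 3 - 26 = -23)
c(E, l) = 1 (c(E, l) = (E + l)/(E + l) = 1)
1/c(D, v) = 1/1 = 1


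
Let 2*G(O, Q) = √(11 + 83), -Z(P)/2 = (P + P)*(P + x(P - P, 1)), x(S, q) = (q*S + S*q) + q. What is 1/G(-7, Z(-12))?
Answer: √94/47 ≈ 0.20628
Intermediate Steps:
x(S, q) = q + 2*S*q (x(S, q) = (S*q + S*q) + q = 2*S*q + q = q + 2*S*q)
Z(P) = -4*P*(1 + P) (Z(P) = -2*(P + P)*(P + 1*(1 + 2*(P - P))) = -2*2*P*(P + 1*(1 + 2*0)) = -2*2*P*(P + 1*(1 + 0)) = -2*2*P*(P + 1*1) = -2*2*P*(P + 1) = -2*2*P*(1 + P) = -4*P*(1 + P))
G(O, Q) = √94/2 (G(O, Q) = √(11 + 83)/2 = √94/2)
1/G(-7, Z(-12)) = 1/(√94/2) = √94/47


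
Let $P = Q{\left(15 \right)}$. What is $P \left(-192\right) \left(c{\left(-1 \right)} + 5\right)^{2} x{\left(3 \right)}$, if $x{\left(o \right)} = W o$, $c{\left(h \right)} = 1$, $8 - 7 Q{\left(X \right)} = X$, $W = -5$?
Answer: $-103680$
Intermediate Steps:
$Q{\left(X \right)} = \frac{8}{7} - \frac{X}{7}$
$x{\left(o \right)} = - 5 o$
$P = -1$ ($P = \frac{8}{7} - \frac{15}{7} = -1$)
$P \left(-192\right) \left(c{\left(-1 \right)} + 5\right)^{2} x{\left(3 \right)} = \left(-1\right) \left(-192\right) \left(1 + 5\right)^{2} \left(\left(-5\right) 3\right) = 192 \cdot 6^{2} \left(-15\right) = 192 \cdot 36 \left(-15\right) = 192 \left(-540\right) = -103680$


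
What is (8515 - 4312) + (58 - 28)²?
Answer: 5103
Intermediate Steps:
(8515 - 4312) + (58 - 28)² = 4203 + 30² = 4203 + 900 = 5103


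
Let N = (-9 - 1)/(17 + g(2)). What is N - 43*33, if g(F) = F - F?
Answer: -24133/17 ≈ -1419.6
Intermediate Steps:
g(F) = 0
N = -10/17 (N = (-9 - 1)/(17 + 0) = -10/17 ≈ -0.58823)
N - 43*33 = -10/17 - 43*33 = -10/17 - 1419 = -24133/17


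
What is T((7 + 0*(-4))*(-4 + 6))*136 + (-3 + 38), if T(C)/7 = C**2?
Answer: 186627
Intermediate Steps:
T(C) = 7*C**2
T((7 + 0*(-4))*(-4 + 6))*136 + (-3 + 38) = (7*((7 + 0*(-4))*(-4 + 6))**2)*136 + (-3 + 38) = (7*((7 + 0)*2)**2)*136 + 35 = (7*(7*2)**2)*136 + 35 = (7*14**2)*136 + 35 = (7*196)*136 + 35 = 1372*136 + 35 = 186592 + 35 = 186627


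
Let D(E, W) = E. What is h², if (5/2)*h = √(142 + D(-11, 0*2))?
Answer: 524/25 ≈ 20.960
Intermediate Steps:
h = 2*√131/5 (h = 2*√(142 - 11)/5 = 2*√131/5 ≈ 4.5782)
h² = (2*√131/5)² = 524/25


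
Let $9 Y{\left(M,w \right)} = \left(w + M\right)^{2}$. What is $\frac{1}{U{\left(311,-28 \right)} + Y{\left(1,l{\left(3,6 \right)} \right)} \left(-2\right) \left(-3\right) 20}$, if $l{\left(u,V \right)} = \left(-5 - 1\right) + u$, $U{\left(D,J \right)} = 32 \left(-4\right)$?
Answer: $- \frac{3}{224} \approx -0.013393$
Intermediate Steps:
$U{\left(D,J \right)} = -128$
$l{\left(u,V \right)} = -6 + u$
$Y{\left(M,w \right)} = \frac{\left(M + w\right)^{2}}{9}$ ($Y{\left(M,w \right)} = \frac{\left(w + M\right)^{2}}{9} = \frac{\left(M + w\right)^{2}}{9}$)
$\frac{1}{U{\left(311,-28 \right)} + Y{\left(1,l{\left(3,6 \right)} \right)} \left(-2\right) \left(-3\right) 20} = \frac{1}{-128 + \frac{\left(1 + \left(-6 + 3\right)\right)^{2}}{9} \left(-2\right) \left(-3\right) 20} = \frac{1}{-128 + \frac{\left(1 - 3\right)^{2}}{9} \cdot 6 \cdot 20} = \frac{1}{-128 + \frac{\left(-2\right)^{2}}{9} \cdot 120} = \frac{1}{-128 + \frac{1}{9} \cdot 4 \cdot 120} = \frac{1}{-128 + \frac{4}{9} \cdot 120} = \frac{1}{-128 + \frac{160}{3}} = \frac{1}{- \frac{224}{3}} = - \frac{3}{224}$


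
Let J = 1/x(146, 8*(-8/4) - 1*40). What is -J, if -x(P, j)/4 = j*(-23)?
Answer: 1/5152 ≈ 0.00019410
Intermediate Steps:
x(P, j) = 92*j (x(P, j) = -4*j*(-23) = -(-92)*j = 92*j)
J = -1/5152 (J = 1/(92*(8*(-8/4) - 1*40)) = 1/(92*(8*(-8*¼) - 40)) = 1/(92*(8*(-2) - 40)) = 1/(92*(-16 - 40)) = 1/(92*(-56)) = 1/(-5152) = -1/5152 ≈ -0.00019410)
-J = -1*(-1/5152) = 1/5152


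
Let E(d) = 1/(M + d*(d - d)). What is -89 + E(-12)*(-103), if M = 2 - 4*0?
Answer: -281/2 ≈ -140.50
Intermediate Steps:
M = 2 (M = 2 + 0 = 2)
E(d) = ½ (E(d) = 1/(2 + d*(d - d)) = 1/(2 + d*0) = 1/(2 + 0) = 1/2 = ½)
-89 + E(-12)*(-103) = -89 + (½)*(-103) = -89 - 103/2 = -281/2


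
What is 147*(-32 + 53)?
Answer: 3087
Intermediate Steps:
147*(-32 + 53) = 147*21 = 3087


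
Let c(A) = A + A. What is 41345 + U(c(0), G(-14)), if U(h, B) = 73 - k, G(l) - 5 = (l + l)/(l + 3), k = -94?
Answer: 41512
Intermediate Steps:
c(A) = 2*A
G(l) = 5 + 2*l/(3 + l) (G(l) = 5 + (l + l)/(l + 3) = 5 + (2*l)/(3 + l) = 5 + 2*l/(3 + l))
U(h, B) = 167 (U(h, B) = 73 - 1*(-94) = 73 + 94 = 167)
41345 + U(c(0), G(-14)) = 41345 + 167 = 41512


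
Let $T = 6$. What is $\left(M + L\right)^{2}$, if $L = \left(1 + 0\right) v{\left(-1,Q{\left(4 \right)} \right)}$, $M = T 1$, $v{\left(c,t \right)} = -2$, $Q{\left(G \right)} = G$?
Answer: $16$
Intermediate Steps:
$M = 6$ ($M = 6 \cdot 1 = 6$)
$L = -2$ ($L = \left(1 + 0\right) \left(-2\right) = 1 \left(-2\right) = -2$)
$\left(M + L\right)^{2} = \left(6 - 2\right)^{2} = 4^{2} = 16$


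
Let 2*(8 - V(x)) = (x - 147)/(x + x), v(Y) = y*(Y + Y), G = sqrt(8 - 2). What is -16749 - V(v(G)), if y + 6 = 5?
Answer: -67027/4 + 49*sqrt(6)/16 ≈ -16749.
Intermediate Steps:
y = -1 (y = -6 + 5 = -1)
G = sqrt(6) ≈ 2.4495
v(Y) = -2*Y (v(Y) = -(Y + Y) = -2*Y)
V(x) = 8 - (-147 + x)/(4*x) (V(x) = 8 - (x - 147)/(2*(x + x)) = 8 - (-147 + x)/(2*(2*x)) = 8 - (-147 + x)*1/(2*x)/2 = 8 - (-147 + x)/(4*x))
-16749 - V(v(G)) = -16749 - (147 + 31*(-2*sqrt(6)))/(4*((-2*sqrt(6)))) = -16749 - (-sqrt(6)/12)*(147 - 62*sqrt(6))/4 = -16749 - (-1)*sqrt(6)*(147 - 62*sqrt(6))/48 = -16749 + sqrt(6)*(147 - 62*sqrt(6))/48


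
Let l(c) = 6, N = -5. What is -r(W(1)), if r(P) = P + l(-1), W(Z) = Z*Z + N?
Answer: -2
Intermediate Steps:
W(Z) = -5 + Z**2 (W(Z) = Z*Z - 5 = Z**2 - 5 = -5 + Z**2)
r(P) = 6 + P (r(P) = P + 6 = 6 + P)
-r(W(1)) = -(6 + (-5 + 1**2)) = -(6 + (-5 + 1)) = -(6 - 4) = -1*2 = -2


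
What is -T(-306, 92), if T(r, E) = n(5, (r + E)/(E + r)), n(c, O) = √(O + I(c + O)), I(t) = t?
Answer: -√7 ≈ -2.6458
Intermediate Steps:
n(c, O) = √(c + 2*O) (n(c, O) = √(O + (c + O)) = √(O + (O + c)) = √(c + 2*O))
T(r, E) = √7 (T(r, E) = √(5 + 2*((r + E)/(E + r))) = √(5 + 2*((E + r)/(E + r))) = √(5 + 2*1) = √(5 + 2) = √7)
-T(-306, 92) = -√7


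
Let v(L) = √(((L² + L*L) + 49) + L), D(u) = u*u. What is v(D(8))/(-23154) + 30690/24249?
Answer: 10230/8083 - √8305/23154 ≈ 1.2617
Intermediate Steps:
D(u) = u²
v(L) = √(49 + L + 2*L²) (v(L) = √(((L² + L²) + 49) + L) = √((2*L² + 49) + L) = √((49 + 2*L²) + L) = √(49 + L + 2*L²))
v(D(8))/(-23154) + 30690/24249 = √(49 + 8² + 2*(8²)²)/(-23154) + 30690/24249 = √(49 + 64 + 2*64²)*(-1/23154) + 30690*(1/24249) = √(49 + 64 + 2*4096)*(-1/23154) + 10230/8083 = √(49 + 64 + 8192)*(-1/23154) + 10230/8083 = √8305*(-1/23154) + 10230/8083 = -√8305/23154 + 10230/8083 = 10230/8083 - √8305/23154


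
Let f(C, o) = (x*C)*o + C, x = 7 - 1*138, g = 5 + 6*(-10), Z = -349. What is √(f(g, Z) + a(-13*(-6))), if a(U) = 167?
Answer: I*√2514433 ≈ 1585.7*I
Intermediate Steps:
g = -55 (g = 5 - 60 = -55)
x = -131 (x = 7 - 138 = -131)
f(C, o) = C - 131*C*o (f(C, o) = (-131*C)*o + C = -131*C*o + C = C - 131*C*o)
√(f(g, Z) + a(-13*(-6))) = √(-55*(1 - 131*(-349)) + 167) = √(-55*(1 + 45719) + 167) = √(-55*45720 + 167) = √(-2514600 + 167) = √(-2514433) = I*√2514433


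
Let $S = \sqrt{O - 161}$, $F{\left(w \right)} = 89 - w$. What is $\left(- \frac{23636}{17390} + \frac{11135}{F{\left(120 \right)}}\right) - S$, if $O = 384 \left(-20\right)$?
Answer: $- \frac{97185183}{269545} - i \sqrt{7841} \approx -360.55 - 88.549 i$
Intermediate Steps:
$O = -7680$
$S = i \sqrt{7841}$ ($S = \sqrt{-7680 - 161} = \sqrt{-7841} = i \sqrt{7841} \approx 88.549 i$)
$\left(- \frac{23636}{17390} + \frac{11135}{F{\left(120 \right)}}\right) - S = \left(- \frac{23636}{17390} + \frac{11135}{89 - 120}\right) - i \sqrt{7841} = \left(\left(-23636\right) \frac{1}{17390} + \frac{11135}{89 - 120}\right) - i \sqrt{7841} = \left(- \frac{11818}{8695} + \frac{11135}{-31}\right) - i \sqrt{7841} = \left(- \frac{11818}{8695} + 11135 \left(- \frac{1}{31}\right)\right) - i \sqrt{7841} = \left(- \frac{11818}{8695} - \frac{11135}{31}\right) - i \sqrt{7841} = - \frac{97185183}{269545} - i \sqrt{7841}$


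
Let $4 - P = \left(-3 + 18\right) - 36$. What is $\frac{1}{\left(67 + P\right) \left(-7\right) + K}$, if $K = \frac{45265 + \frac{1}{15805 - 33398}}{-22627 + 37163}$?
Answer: $- \frac{31966481}{20486870371} \approx -0.0015603$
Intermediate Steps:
$K = \frac{99543393}{31966481}$ ($K = \frac{45265 + \frac{1}{-17593}}{14536} = \left(45265 - \frac{1}{17593}\right) \frac{1}{14536} = \frac{796347144}{17593} \cdot \frac{1}{14536} = \frac{99543393}{31966481} \approx 3.114$)
$P = 25$ ($P = 4 - \left(\left(-3 + 18\right) - 36\right) = 4 - \left(15 - 36\right) = 4 - -21 = 4 + 21 = 25$)
$\frac{1}{\left(67 + P\right) \left(-7\right) + K} = \frac{1}{\left(67 + 25\right) \left(-7\right) + \frac{99543393}{31966481}} = \frac{1}{92 \left(-7\right) + \frac{99543393}{31966481}} = \frac{1}{-644 + \frac{99543393}{31966481}} = \frac{1}{- \frac{20486870371}{31966481}} = - \frac{31966481}{20486870371}$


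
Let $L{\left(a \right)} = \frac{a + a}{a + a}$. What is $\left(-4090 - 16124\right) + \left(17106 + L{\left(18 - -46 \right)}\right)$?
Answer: $-3107$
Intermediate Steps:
$L{\left(a \right)} = 1$ ($L{\left(a \right)} = \frac{2 a}{2 a} = 2 a \frac{1}{2 a} = 1$)
$\left(-4090 - 16124\right) + \left(17106 + L{\left(18 - -46 \right)}\right) = \left(-4090 - 16124\right) + \left(17106 + 1\right) = -20214 + 17107 = -3107$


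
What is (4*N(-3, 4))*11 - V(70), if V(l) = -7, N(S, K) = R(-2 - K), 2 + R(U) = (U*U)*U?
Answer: -9585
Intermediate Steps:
R(U) = -2 + U**3 (R(U) = -2 + (U*U)*U = -2 + U**2*U = -2 + U**3)
N(S, K) = -2 + (-2 - K)**3
(4*N(-3, 4))*11 - V(70) = (4*(-2 - (2 + 4)**3))*11 - 1*(-7) = (4*(-2 - 1*6**3))*11 + 7 = (4*(-2 - 1*216))*11 + 7 = (4*(-2 - 216))*11 + 7 = (4*(-218))*11 + 7 = -872*11 + 7 = -9592 + 7 = -9585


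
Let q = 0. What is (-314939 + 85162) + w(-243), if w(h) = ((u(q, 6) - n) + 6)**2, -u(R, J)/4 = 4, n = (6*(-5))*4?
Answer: -217677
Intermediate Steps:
n = -120 (n = -30*4 = -120)
u(R, J) = -16 (u(R, J) = -4*4 = -16)
w(h) = 12100 (w(h) = ((-16 - 1*(-120)) + 6)**2 = ((-16 + 120) + 6)**2 = (104 + 6)**2 = 110**2 = 12100)
(-314939 + 85162) + w(-243) = (-314939 + 85162) + 12100 = -229777 + 12100 = -217677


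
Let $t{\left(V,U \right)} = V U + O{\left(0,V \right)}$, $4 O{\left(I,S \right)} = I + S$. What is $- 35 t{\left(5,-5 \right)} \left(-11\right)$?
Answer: $- \frac{36575}{4} \approx -9143.8$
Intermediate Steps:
$O{\left(I,S \right)} = \frac{I}{4} + \frac{S}{4}$ ($O{\left(I,S \right)} = \frac{I + S}{4} = \frac{I}{4} + \frac{S}{4}$)
$t{\left(V,U \right)} = \frac{V}{4} + U V$ ($t{\left(V,U \right)} = V U + \left(\frac{1}{4} \cdot 0 + \frac{V}{4}\right) = U V + \left(0 + \frac{V}{4}\right) = U V + \frac{V}{4} = \frac{V}{4} + U V$)
$- 35 t{\left(5,-5 \right)} \left(-11\right) = - 35 \cdot 5 \left(\frac{1}{4} - 5\right) \left(-11\right) = - 35 \cdot 5 \left(- \frac{19}{4}\right) \left(-11\right) = \left(-35\right) \left(- \frac{95}{4}\right) \left(-11\right) = \frac{3325}{4} \left(-11\right) = - \frac{36575}{4}$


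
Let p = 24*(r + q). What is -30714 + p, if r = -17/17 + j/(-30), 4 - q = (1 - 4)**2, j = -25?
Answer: -30838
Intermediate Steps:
q = -5 (q = 4 - (1 - 4)**2 = 4 - 1*(-3)**2 = 4 - 1*9 = 4 - 9 = -5)
r = -1/6 (r = -17/17 - 25/(-30) = -17*1/17 - 25*(-1/30) = -1 + 5/6 = -1/6 ≈ -0.16667)
p = -124 (p = 24*(-1/6 - 5) = 24*(-31/6) = -124)
-30714 + p = -30714 - 124 = -30838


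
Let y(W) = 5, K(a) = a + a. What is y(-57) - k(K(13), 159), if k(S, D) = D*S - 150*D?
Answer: 19721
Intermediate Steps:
K(a) = 2*a
k(S, D) = -150*D + D*S
y(-57) - k(K(13), 159) = 5 - 159*(-150 + 2*13) = 5 - 159*(-150 + 26) = 5 - 159*(-124) = 5 - 1*(-19716) = 5 + 19716 = 19721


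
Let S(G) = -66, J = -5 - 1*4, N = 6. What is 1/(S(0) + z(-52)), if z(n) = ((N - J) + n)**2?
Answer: 1/1303 ≈ 0.00076746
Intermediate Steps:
J = -9 (J = -5 - 4 = -9)
z(n) = (15 + n)**2 (z(n) = ((6 - 1*(-9)) + n)**2 = ((6 + 9) + n)**2 = (15 + n)**2)
1/(S(0) + z(-52)) = 1/(-66 + (15 - 52)**2) = 1/(-66 + (-37)**2) = 1/(-66 + 1369) = 1/1303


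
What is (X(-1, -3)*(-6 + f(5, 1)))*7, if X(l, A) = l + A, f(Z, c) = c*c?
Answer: 140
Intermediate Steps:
f(Z, c) = c**2
X(l, A) = A + l
(X(-1, -3)*(-6 + f(5, 1)))*7 = ((-3 - 1)*(-6 + 1**2))*7 = -4*(-6 + 1)*7 = -4*(-5)*7 = 20*7 = 140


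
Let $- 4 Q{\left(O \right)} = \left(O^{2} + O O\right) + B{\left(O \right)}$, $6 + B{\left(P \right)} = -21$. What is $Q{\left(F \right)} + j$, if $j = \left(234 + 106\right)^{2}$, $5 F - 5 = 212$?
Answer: $\frac{11466497}{100} \approx 1.1467 \cdot 10^{5}$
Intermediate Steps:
$F = \frac{217}{5}$ ($F = 1 + \frac{1}{5} \cdot 212 = 1 + \frac{212}{5} = \frac{217}{5} \approx 43.4$)
$B{\left(P \right)} = -27$ ($B{\left(P \right)} = -6 - 21 = -27$)
$j = 115600$ ($j = 340^{2} = 115600$)
$Q{\left(O \right)} = \frac{27}{4} - \frac{O^{2}}{2}$ ($Q{\left(O \right)} = - \frac{\left(O^{2} + O O\right) - 27}{4} = - \frac{\left(O^{2} + O^{2}\right) - 27}{4} = - \frac{2 O^{2} - 27}{4} = - \frac{-27 + 2 O^{2}}{4} = \frac{27}{4} - \frac{O^{2}}{2}$)
$Q{\left(F \right)} + j = \left(\frac{27}{4} - \frac{\left(\frac{217}{5}\right)^{2}}{2}\right) + 115600 = \left(\frac{27}{4} - \frac{47089}{50}\right) + 115600 = - \frac{93503}{100} + 115600 = \frac{11466497}{100}$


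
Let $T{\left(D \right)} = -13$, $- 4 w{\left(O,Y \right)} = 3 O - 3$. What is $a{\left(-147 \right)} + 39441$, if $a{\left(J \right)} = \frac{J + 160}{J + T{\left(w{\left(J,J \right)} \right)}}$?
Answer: $\frac{6310547}{160} \approx 39441.0$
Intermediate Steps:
$w{\left(O,Y \right)} = \frac{3}{4} - \frac{3 O}{4}$ ($w{\left(O,Y \right)} = - \frac{3 O - 3}{4} = - \frac{-3 + 3 O}{4} = \frac{3}{4} - \frac{3 O}{4}$)
$a{\left(J \right)} = \frac{160 + J}{-13 + J}$ ($a{\left(J \right)} = \frac{J + 160}{J - 13} = \frac{160 + J}{-13 + J}$)
$a{\left(-147 \right)} + 39441 = \frac{160 - 147}{-13 - 147} + 39441 = \frac{1}{-160} \cdot 13 + 39441 = \left(- \frac{1}{160}\right) 13 + 39441 = - \frac{13}{160} + 39441 = \frac{6310547}{160}$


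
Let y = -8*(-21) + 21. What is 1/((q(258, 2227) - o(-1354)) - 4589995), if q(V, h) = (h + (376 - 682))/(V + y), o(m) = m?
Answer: -447/2051120606 ≈ -2.1793e-7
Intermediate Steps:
y = 189 (y = 168 + 21 = 189)
q(V, h) = (-306 + h)/(189 + V) (q(V, h) = (h + (376 - 682))/(V + 189) = (h - 306)/(189 + V) = (-306 + h)/(189 + V))
1/((q(258, 2227) - o(-1354)) - 4589995) = 1/(((-306 + 2227)/(189 + 258) - 1*(-1354)) - 4589995) = 1/((1921/447 + 1354) - 4589995) = 1/(607159/447 - 4589995) = 1/(-2051120606/447) = -447/2051120606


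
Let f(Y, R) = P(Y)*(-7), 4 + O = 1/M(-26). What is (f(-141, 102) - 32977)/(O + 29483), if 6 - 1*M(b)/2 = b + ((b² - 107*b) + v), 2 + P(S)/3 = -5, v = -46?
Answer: -221930800/199278039 ≈ -1.1137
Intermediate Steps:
P(S) = -21 (P(S) = -6 + 3*(-5) = -6 - 15 = -21)
M(b) = 104 - 2*b² + 212*b (M(b) = 12 - 2*(b + ((b² - 107*b) - 46)) = 12 - 2*(b + (-46 + b² - 107*b)) = 12 - 2*(-46 + b² - 106*b) = 12 + (92 - 2*b² + 212*b) = 104 - 2*b² + 212*b)
O = -27041/6760 (O = -4 + 1/(104 - 2*(-26)² + 212*(-26)) = -4 + 1/(104 - 2*676 - 5512) = -4 + 1/(104 - 1352 - 5512) = -4 + 1/(-6760) = -4 - 1/6760 = -27041/6760 ≈ -4.0001)
f(Y, R) = 147 (f(Y, R) = -21*(-7) = 147)
(f(-141, 102) - 32977)/(O + 29483) = (147 - 32977)/(-27041/6760 + 29483) = -32830/199278039/6760 = -32830*6760/199278039 = -221930800/199278039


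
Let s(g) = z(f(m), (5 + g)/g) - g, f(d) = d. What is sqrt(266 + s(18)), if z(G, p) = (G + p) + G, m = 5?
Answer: sqrt(9334)/6 ≈ 16.102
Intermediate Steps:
z(G, p) = p + 2*G
s(g) = 10 - g + (5 + g)/g (s(g) = ((5 + g)/g + 2*5) - g = ((5 + g)/g + 10) - g = (10 + (5 + g)/g) - g = 10 - g + (5 + g)/g)
sqrt(266 + s(18)) = sqrt(266 + (11 - 1*18 + 5/18)) = sqrt(266 + (11 - 18 + 5*(1/18))) = sqrt(266 + (11 - 18 + 5/18)) = sqrt(266 - 121/18) = sqrt(4667/18) = sqrt(9334)/6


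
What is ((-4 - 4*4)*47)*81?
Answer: -76140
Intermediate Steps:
((-4 - 4*4)*47)*81 = ((-4 - 16)*47)*81 = -20*47*81 = -940*81 = -76140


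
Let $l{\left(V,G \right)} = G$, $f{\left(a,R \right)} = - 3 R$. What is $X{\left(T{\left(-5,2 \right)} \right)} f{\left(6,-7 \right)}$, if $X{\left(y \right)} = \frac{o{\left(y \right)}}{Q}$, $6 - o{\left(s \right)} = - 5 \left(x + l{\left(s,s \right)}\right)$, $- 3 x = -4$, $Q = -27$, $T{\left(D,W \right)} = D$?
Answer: $\frac{259}{27} \approx 9.5926$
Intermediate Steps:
$x = \frac{4}{3}$ ($x = \left(- \frac{1}{3}\right) \left(-4\right) = \frac{4}{3} \approx 1.3333$)
$o{\left(s \right)} = \frac{38}{3} + 5 s$ ($o{\left(s \right)} = 6 - - 5 \left(\frac{4}{3} + s\right) = 6 - \left(- \frac{20}{3} - 5 s\right) = 6 + \left(\frac{20}{3} + 5 s\right) = \frac{38}{3} + 5 s$)
$X{\left(y \right)} = - \frac{38}{81} - \frac{5 y}{27}$ ($X{\left(y \right)} = \frac{\frac{38}{3} + 5 y}{-27} = \left(\frac{38}{3} + 5 y\right) \left(- \frac{1}{27}\right) = - \frac{38}{81} - \frac{5 y}{27}$)
$X{\left(T{\left(-5,2 \right)} \right)} f{\left(6,-7 \right)} = \left(- \frac{38}{81} - - \frac{25}{27}\right) \left(\left(-3\right) \left(-7\right)\right) = \left(- \frac{38}{81} + \frac{25}{27}\right) 21 = \frac{37}{81} \cdot 21 = \frac{259}{27}$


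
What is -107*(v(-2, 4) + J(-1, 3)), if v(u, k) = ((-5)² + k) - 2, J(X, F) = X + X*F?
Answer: -2461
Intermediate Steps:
J(X, F) = X + F*X
v(u, k) = 23 + k (v(u, k) = (25 + k) - 2 = 23 + k)
-107*(v(-2, 4) + J(-1, 3)) = -107*((23 + 4) - (1 + 3)) = -107*(27 - 1*4) = -107*(27 - 4) = -107*23 = -2461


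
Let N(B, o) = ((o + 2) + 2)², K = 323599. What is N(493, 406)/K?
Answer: 168100/323599 ≈ 0.51947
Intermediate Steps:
N(B, o) = (4 + o)² (N(B, o) = ((2 + o) + 2)² = (4 + o)²)
N(493, 406)/K = (4 + 406)²/323599 = 410²*(1/323599) = 168100*(1/323599) = 168100/323599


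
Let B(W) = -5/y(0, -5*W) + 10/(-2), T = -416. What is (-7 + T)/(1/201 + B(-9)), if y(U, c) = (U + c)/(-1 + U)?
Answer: 255069/2945 ≈ 86.611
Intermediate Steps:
y(U, c) = (U + c)/(-1 + U)
B(W) = -5 - 1/W (B(W) = -5*(-1 + 0)/(0 - 5*W) + 10/(-2) = -5*1/(5*W) + 10*(-½) = -5*1/(5*W) - 5 = -1/W - 5 = -5 - 1/W)
(-7 + T)/(1/201 + B(-9)) = (-7 - 416)/(1/201 + (-5 - 1/(-9))) = -423/(1/201 + (-5 - 1*(-⅑))) = -423/(1/201 + (-5 + ⅑)) = -423/(1/201 - 44/9) = -423/(-2945/603) = -423*(-603/2945) = 255069/2945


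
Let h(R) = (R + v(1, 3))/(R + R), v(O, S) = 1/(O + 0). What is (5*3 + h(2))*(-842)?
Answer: -26523/2 ≈ -13262.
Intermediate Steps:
v(O, S) = 1/O
h(R) = (1 + R)/(2*R) (h(R) = (R + 1/1)/(R + R) = (R + 1)/((2*R)) = (1 + R)*(1/(2*R)) = (1 + R)/(2*R))
(5*3 + h(2))*(-842) = (5*3 + (1/2)*(1 + 2)/2)*(-842) = (15 + (1/2)*(1/2)*3)*(-842) = (15 + 3/4)*(-842) = (63/4)*(-842) = -26523/2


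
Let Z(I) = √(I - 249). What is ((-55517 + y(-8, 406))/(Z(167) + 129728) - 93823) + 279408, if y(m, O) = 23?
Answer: 1561634237606489/8414677033 + 27747*I*√82/8414677033 ≈ 1.8558e+5 + 2.986e-5*I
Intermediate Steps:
Z(I) = √(-249 + I)
((-55517 + y(-8, 406))/(Z(167) + 129728) - 93823) + 279408 = ((-55517 + 23)/(√(-249 + 167) + 129728) - 93823) + 279408 = (-55494/(√(-82) + 129728) - 93823) + 279408 = (-55494/(I*√82 + 129728) - 93823) + 279408 = (-55494/(129728 + I*√82) - 93823) + 279408 = (-93823 - 55494/(129728 + I*√82)) + 279408 = 185585 - 55494/(129728 + I*√82)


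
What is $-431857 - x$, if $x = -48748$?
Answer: $-383109$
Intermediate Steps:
$-431857 - x = -431857 - -48748 = -431857 + 48748 = -383109$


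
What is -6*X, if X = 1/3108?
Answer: -1/518 ≈ -0.0019305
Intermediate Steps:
X = 1/3108 ≈ 0.00032175
-6*X = -6*1/3108 = -1/518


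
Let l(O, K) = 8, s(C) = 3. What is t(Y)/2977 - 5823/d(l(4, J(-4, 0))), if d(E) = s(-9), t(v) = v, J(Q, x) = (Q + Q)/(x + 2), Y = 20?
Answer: -5778337/2977 ≈ -1941.0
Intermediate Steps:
J(Q, x) = 2*Q/(2 + x) (J(Q, x) = (2*Q)/(2 + x) = 2*Q/(2 + x))
d(E) = 3
t(Y)/2977 - 5823/d(l(4, J(-4, 0))) = 20/2977 - 5823/3 = 20*(1/2977) - 5823*⅓ = 20/2977 - 1941 = -5778337/2977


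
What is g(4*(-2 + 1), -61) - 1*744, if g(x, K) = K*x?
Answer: -500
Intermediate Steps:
g(4*(-2 + 1), -61) - 1*744 = -244*(-2 + 1) - 1*744 = -244*(-1) - 744 = -61*(-4) - 744 = 244 - 744 = -500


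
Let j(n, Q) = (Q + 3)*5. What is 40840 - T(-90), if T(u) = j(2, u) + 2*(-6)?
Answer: 41287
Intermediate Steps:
j(n, Q) = 15 + 5*Q (j(n, Q) = (3 + Q)*5 = 15 + 5*Q)
T(u) = 3 + 5*u (T(u) = (15 + 5*u) + 2*(-6) = (15 + 5*u) - 12 = 3 + 5*u)
40840 - T(-90) = 40840 - (3 + 5*(-90)) = 40840 - (3 - 450) = 40840 - 1*(-447) = 40840 + 447 = 41287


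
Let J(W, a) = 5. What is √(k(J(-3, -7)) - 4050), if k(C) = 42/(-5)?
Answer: 2*I*√25365/5 ≈ 63.706*I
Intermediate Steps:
k(C) = -42/5 (k(C) = 42*(-⅕) = -42/5)
√(k(J(-3, -7)) - 4050) = √(-42/5 - 4050) = √(-20292/5) = 2*I*√25365/5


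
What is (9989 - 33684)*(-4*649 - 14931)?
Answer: 415302265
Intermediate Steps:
(9989 - 33684)*(-4*649 - 14931) = -23695*(-2596 - 14931) = -23695*(-17527) = 415302265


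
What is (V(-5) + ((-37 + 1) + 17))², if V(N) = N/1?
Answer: 576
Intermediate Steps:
V(N) = N (V(N) = N*1 = N)
(V(-5) + ((-37 + 1) + 17))² = (-5 + ((-37 + 1) + 17))² = (-5 + (-36 + 17))² = (-5 - 19)² = (-24)² = 576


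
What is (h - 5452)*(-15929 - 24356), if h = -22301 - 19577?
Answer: 1906689050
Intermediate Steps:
h = -41878
(h - 5452)*(-15929 - 24356) = (-41878 - 5452)*(-15929 - 24356) = -47330*(-40285) = 1906689050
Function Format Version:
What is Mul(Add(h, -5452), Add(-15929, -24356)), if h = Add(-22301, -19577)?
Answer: 1906689050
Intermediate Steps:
h = -41878
Mul(Add(h, -5452), Add(-15929, -24356)) = Mul(Add(-41878, -5452), Add(-15929, -24356)) = Mul(-47330, -40285) = 1906689050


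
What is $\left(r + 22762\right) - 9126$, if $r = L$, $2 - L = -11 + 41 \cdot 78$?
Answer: $10451$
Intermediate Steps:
$L = -3185$ ($L = 2 - \left(-11 + 41 \cdot 78\right) = 2 - \left(-11 + 3198\right) = 2 - 3187 = -3185$)
$r = -3185$
$\left(r + 22762\right) - 9126 = \left(-3185 + 22762\right) - 9126 = 19577 - 9126 = 10451$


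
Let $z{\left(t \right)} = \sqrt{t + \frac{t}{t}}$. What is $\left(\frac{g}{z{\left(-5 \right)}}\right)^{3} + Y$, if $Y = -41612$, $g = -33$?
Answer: $-41612 - \frac{35937 i}{8} \approx -41612.0 - 4492.1 i$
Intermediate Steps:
$z{\left(t \right)} = \sqrt{1 + t}$ ($z{\left(t \right)} = \sqrt{t + 1} = \sqrt{1 + t}$)
$\left(\frac{g}{z{\left(-5 \right)}}\right)^{3} + Y = \left(- \frac{33}{\sqrt{1 - 5}}\right)^{3} - 41612 = \left(- \frac{33}{\sqrt{-4}}\right)^{3} - 41612 = \left(- \frac{33}{2 i}\right)^{3} - 41612 = \left(- 33 \left(- \frac{i}{2}\right)\right)^{3} - 41612 = \left(\frac{33 i}{2}\right)^{3} - 41612 = - \frac{35937 i}{8} - 41612 = -41612 - \frac{35937 i}{8}$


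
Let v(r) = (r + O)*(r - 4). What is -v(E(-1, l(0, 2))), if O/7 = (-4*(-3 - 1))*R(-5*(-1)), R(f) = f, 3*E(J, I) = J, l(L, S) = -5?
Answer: 21827/9 ≈ 2425.2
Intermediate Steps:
E(J, I) = J/3
O = 560 (O = 7*((-4*(-3 - 1))*(-5*(-1))) = 7*(-4*(-4)*5) = 7*(16*5) = 7*80 = 560)
v(r) = (-4 + r)*(560 + r) (v(r) = (r + 560)*(r - 4) = (560 + r)*(-4 + r) = (-4 + r)*(560 + r))
-v(E(-1, l(0, 2))) = -(-2240 + ((⅓)*(-1))² + 556*((⅓)*(-1))) = -(-2240 + (-⅓)² + 556*(-⅓)) = -(-2240 + ⅑ - 556/3) = -1*(-21827/9) = 21827/9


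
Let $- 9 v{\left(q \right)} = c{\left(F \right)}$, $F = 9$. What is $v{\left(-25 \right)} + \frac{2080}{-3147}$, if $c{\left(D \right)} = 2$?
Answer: $- \frac{8338}{9441} \approx -0.88317$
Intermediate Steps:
$v{\left(q \right)} = - \frac{2}{9}$ ($v{\left(q \right)} = \left(- \frac{1}{9}\right) 2 = - \frac{2}{9}$)
$v{\left(-25 \right)} + \frac{2080}{-3147} = - \frac{2}{9} + \frac{2080}{-3147} = - \frac{2}{9} + 2080 \left(- \frac{1}{3147}\right) = - \frac{2}{9} - \frac{2080}{3147} = - \frac{8338}{9441}$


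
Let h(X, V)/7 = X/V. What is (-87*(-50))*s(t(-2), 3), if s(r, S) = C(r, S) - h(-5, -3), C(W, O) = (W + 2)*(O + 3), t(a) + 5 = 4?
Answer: -24650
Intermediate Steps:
t(a) = -1 (t(a) = -5 + 4 = -1)
C(W, O) = (2 + W)*(3 + O)
h(X, V) = 7*X/V (h(X, V) = 7*(X/V) = 7*X/V)
s(r, S) = -17/3 + 2*S + 3*r + S*r (s(r, S) = (6 + 2*S + 3*r + S*r) - 7*(-5)/(-3) = (6 + 2*S + 3*r + S*r) - 7*(-5)*(-1)/3 = (6 + 2*S + 3*r + S*r) - 1*35/3 = (6 + 2*S + 3*r + S*r) - 35/3 = -17/3 + 2*S + 3*r + S*r)
(-87*(-50))*s(t(-2), 3) = (-87*(-50))*(-17/3 + 2*3 + 3*(-1) + 3*(-1)) = 4350*(-17/3 + 6 - 3 - 3) = 4350*(-17/3) = -24650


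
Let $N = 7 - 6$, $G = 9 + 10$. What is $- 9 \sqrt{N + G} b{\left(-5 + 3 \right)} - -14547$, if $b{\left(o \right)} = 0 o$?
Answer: $14547$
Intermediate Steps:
$G = 19$
$N = 1$ ($N = 7 - 6 = 1$)
$b{\left(o \right)} = 0$
$- 9 \sqrt{N + G} b{\left(-5 + 3 \right)} - -14547 = - 9 \sqrt{1 + 19} \cdot 0 - -14547 = - 9 \sqrt{20} \cdot 0 + 14547 = - 9 \cdot 2 \sqrt{5} \cdot 0 + 14547 = - 18 \sqrt{5} \cdot 0 + 14547 = 0 + 14547 = 14547$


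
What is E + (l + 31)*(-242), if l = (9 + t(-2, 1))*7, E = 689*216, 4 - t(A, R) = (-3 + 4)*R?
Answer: 120994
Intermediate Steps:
t(A, R) = 4 - R (t(A, R) = 4 - (-3 + 4)*R = 4 - R)
E = 148824
l = 84 (l = (9 + (4 - 1*1))*7 = (9 + (4 - 1))*7 = (9 + 3)*7 = 12*7 = 84)
E + (l + 31)*(-242) = 148824 + (84 + 31)*(-242) = 148824 + 115*(-242) = 148824 - 27830 = 120994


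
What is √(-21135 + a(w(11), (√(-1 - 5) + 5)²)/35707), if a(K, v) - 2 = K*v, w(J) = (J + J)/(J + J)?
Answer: √(-26946909708768 + 357070*I*√6)/35707 ≈ 2.3593e-6 + 145.38*I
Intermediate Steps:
w(J) = 1 (w(J) = (2*J)/((2*J)) = (2*J)*(1/(2*J)) = 1)
a(K, v) = 2 + K*v
√(-21135 + a(w(11), (√(-1 - 5) + 5)²)/35707) = √(-21135 + (2 + 1*(√(-1 - 5) + 5)²)/35707) = √(-21135 + (2 + 1*(√(-6) + 5)²)*(1/35707)) = √(-21135 + (2 + 1*(I*√6 + 5)²)*(1/35707)) = √(-21135 + (2 + 1*(5 + I*√6)²)*(1/35707)) = √(-21135 + (2 + (5 + I*√6)²)*(1/35707)) = √(-21135 + (2/35707 + (5 + I*√6)²/35707)) = √(-754667443/35707 + (5 + I*√6)²/35707)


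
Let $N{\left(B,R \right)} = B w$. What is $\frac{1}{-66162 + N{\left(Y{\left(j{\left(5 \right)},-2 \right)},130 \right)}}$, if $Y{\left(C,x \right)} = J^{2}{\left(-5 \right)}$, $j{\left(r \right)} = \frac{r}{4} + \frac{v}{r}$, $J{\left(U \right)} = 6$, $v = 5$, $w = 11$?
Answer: $- \frac{1}{65766} \approx -1.5205 \cdot 10^{-5}$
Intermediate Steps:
$j{\left(r \right)} = \frac{5}{r} + \frac{r}{4}$ ($j{\left(r \right)} = \frac{r}{4} + \frac{5}{r} = \frac{5}{r} + \frac{r}{4}$)
$Y{\left(C,x \right)} = 36$ ($Y{\left(C,x \right)} = 6^{2} = 36$)
$N{\left(B,R \right)} = 11 B$ ($N{\left(B,R \right)} = B 11 = 11 B$)
$\frac{1}{-66162 + N{\left(Y{\left(j{\left(5 \right)},-2 \right)},130 \right)}} = \frac{1}{-66162 + 11 \cdot 36} = \frac{1}{-66162 + 396} = \frac{1}{-65766} = - \frac{1}{65766}$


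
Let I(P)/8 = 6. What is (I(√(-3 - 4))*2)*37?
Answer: 3552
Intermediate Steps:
I(P) = 48 (I(P) = 8*6 = 48)
(I(√(-3 - 4))*2)*37 = (48*2)*37 = 96*37 = 3552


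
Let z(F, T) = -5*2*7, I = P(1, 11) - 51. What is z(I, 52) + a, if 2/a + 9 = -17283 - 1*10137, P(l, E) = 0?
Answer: -1920032/27429 ≈ -70.000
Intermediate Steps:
a = -2/27429 (a = 2/(-9 + (-17283 - 1*10137)) = 2/(-9 + (-17283 - 10137)) = 2/(-9 - 27420) = 2/(-27429) = 2*(-1/27429) = -2/27429 ≈ -7.2916e-5)
I = -51 (I = 0 - 51 = -51)
z(F, T) = -70 (z(F, T) = -10*7 = -70)
z(I, 52) + a = -70 - 2/27429 = -1920032/27429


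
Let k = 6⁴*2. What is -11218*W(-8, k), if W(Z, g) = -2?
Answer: 22436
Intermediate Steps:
k = 2592 (k = 1296*2 = 2592)
-11218*W(-8, k) = -11218*(-2) = 22436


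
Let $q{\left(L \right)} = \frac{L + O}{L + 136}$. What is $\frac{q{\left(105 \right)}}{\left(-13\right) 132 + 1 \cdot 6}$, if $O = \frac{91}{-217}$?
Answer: $- \frac{1621}{6387705} \approx -0.00025377$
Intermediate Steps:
$O = - \frac{13}{31}$ ($O = 91 \left(- \frac{1}{217}\right) = - \frac{13}{31} \approx -0.41935$)
$q{\left(L \right)} = \frac{- \frac{13}{31} + L}{136 + L}$ ($q{\left(L \right)} = \frac{L - \frac{13}{31}}{L + 136} = \frac{- \frac{13}{31} + L}{136 + L}$)
$\frac{q{\left(105 \right)}}{\left(-13\right) 132 + 1 \cdot 6} = \frac{\frac{1}{136 + 105} \left(- \frac{13}{31} + 105\right)}{\left(-13\right) 132 + 1 \cdot 6} = \frac{\frac{1}{241} \cdot \frac{3242}{31}}{-1716 + 6} = \frac{\frac{1}{241} \cdot \frac{3242}{31}}{-1710} = \frac{3242}{7471} \left(- \frac{1}{1710}\right) = - \frac{1621}{6387705}$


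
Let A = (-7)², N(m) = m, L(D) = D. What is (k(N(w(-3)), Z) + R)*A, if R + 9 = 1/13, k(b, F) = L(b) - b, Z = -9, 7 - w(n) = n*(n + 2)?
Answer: -5684/13 ≈ -437.23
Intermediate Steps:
w(n) = 7 - n*(2 + n) (w(n) = 7 - n*(n + 2) = 7 - n*(2 + n))
k(b, F) = 0 (k(b, F) = b - b = 0)
R = -116/13 (R = -9 + 1/13 = -116/13 ≈ -8.9231)
A = 49
(k(N(w(-3)), Z) + R)*A = (0 - 116/13)*49 = -116/13*49 = -5684/13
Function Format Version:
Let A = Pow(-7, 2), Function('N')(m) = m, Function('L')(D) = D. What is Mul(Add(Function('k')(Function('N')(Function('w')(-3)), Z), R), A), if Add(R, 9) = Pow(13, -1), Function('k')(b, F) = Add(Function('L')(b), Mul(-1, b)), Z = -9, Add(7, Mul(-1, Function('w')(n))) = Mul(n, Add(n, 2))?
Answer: Rational(-5684, 13) ≈ -437.23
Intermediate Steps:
Function('w')(n) = Add(7, Mul(-1, n, Add(2, n))) (Function('w')(n) = Add(7, Mul(-1, Mul(n, Add(n, 2)))) = Add(7, Mul(-1, Mul(n, Add(2, n)))) = Add(7, Mul(-1, n, Add(2, n))))
Function('k')(b, F) = 0 (Function('k')(b, F) = Add(b, Mul(-1, b)) = 0)
R = Rational(-116, 13) (R = Add(-9, Pow(13, -1)) = Add(-9, Rational(1, 13)) = Rational(-116, 13) ≈ -8.9231)
A = 49
Mul(Add(Function('k')(Function('N')(Function('w')(-3)), Z), R), A) = Mul(Add(0, Rational(-116, 13)), 49) = Mul(Rational(-116, 13), 49) = Rational(-5684, 13)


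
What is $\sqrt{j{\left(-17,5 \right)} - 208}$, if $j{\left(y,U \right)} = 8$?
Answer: $10 i \sqrt{2} \approx 14.142 i$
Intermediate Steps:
$\sqrt{j{\left(-17,5 \right)} - 208} = \sqrt{8 - 208} = \sqrt{-200} = 10 i \sqrt{2}$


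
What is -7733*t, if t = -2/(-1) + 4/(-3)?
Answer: -15466/3 ≈ -5155.3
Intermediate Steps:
t = ⅔ (t = -2*(-1) + 4*(-⅓) = 2 - 4/3 = ⅔ ≈ 0.66667)
-7733*t = -7733*⅔ = -15466/3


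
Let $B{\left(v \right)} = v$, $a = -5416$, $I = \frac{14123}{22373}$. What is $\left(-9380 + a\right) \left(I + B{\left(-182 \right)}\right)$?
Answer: $\frac{60038661348}{22373} \approx 2.6835 \cdot 10^{6}$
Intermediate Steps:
$I = \frac{14123}{22373}$ ($I = 14123 \cdot \frac{1}{22373} = \frac{14123}{22373} \approx 0.63125$)
$\left(-9380 + a\right) \left(I + B{\left(-182 \right)}\right) = \left(-9380 - 5416\right) \left(\frac{14123}{22373} - 182\right) = \left(-14796\right) \left(- \frac{4057763}{22373}\right) = \frac{60038661348}{22373}$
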